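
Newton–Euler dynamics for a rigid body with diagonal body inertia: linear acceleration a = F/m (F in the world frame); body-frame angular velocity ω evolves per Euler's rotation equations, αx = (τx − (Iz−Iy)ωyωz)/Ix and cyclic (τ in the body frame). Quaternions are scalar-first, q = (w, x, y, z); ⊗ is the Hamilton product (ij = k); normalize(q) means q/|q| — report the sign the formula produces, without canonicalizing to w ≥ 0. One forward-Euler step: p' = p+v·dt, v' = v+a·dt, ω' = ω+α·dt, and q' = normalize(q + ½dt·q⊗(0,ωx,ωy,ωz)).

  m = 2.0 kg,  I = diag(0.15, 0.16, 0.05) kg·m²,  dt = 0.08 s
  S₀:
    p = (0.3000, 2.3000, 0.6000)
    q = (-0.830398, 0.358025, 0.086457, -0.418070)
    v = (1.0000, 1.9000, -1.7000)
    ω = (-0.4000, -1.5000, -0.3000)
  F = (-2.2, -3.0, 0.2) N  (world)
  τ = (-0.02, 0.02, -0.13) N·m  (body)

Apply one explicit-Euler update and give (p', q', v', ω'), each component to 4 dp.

p' = (0.3800, 2.4520, 0.4640)
q' = (-0.8229, 0.3445, 0.1470, -0.4273)
v' = (0.9120, 1.7800, -1.6920)
ω' = (-0.3843, -1.4960, -0.5176)

a = F/m = (-1.1000, -1.5000, 0.1000)
p' = p + v·dt = (0.3800, 2.4520, 0.4640)
new velocity v' = (0.9120, 1.7800, -1.6920)
precession coupling ω×(Iω) = (-0.0495, 0.0120, 0.0060)
angular accel α = (0.1967, 0.0500, -2.7200)
ω + α·dt = (-0.3843, -1.4960, -0.5176)
2q̇ = q⊗(0,ω) = (0.1474745, -0.3208829, 1.5202325, -0.2533353)
q + ½dt·q⊗(0,ω), renormalized = (-0.8229, 0.3445, 0.1470, -0.4273)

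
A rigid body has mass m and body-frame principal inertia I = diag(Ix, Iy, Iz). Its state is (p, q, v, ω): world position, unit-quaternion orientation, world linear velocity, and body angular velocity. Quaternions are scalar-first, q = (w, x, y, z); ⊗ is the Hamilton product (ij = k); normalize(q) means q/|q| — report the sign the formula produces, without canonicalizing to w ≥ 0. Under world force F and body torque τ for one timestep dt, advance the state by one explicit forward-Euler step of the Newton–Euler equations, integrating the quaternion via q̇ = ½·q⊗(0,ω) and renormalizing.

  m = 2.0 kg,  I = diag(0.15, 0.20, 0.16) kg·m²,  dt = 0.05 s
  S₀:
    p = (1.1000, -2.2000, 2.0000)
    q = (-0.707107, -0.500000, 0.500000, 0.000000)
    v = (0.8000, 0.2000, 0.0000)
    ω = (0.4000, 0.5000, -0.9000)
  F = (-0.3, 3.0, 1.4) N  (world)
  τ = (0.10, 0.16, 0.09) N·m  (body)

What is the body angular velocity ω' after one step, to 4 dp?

ω×(Iω) gyroscopic = (0.0180, 0.0036, 0.0100)
(τ − ω×Iω)/I = (0.5467, 0.7820, 0.5000)
new body rate ω' = (0.4273, 0.5391, -0.8750)

ω' = (0.4273, 0.5391, -0.8750)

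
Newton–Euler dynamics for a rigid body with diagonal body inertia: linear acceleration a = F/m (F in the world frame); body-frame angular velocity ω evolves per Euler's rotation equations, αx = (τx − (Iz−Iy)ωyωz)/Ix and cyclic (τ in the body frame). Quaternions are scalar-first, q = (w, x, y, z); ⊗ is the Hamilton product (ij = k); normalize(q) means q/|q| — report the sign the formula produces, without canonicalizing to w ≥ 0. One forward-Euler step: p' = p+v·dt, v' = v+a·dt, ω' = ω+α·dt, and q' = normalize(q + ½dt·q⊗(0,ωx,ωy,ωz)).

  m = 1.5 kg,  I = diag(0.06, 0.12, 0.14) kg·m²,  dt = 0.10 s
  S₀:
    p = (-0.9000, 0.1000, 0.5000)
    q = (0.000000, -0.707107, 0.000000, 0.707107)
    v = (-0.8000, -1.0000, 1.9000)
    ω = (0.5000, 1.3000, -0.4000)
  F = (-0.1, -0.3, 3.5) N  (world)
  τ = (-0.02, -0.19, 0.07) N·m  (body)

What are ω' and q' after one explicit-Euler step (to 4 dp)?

ω' = (0.4840, 1.1283, -0.3779)
q' = (0.0317, -0.7511, 0.0035, 0.6594)

angular accel α = (-0.1600, -1.7167, 0.2214)
new body rate ω' = (0.4840, 1.1283, -0.3779)
2q̇ = q⊗(0,ω) = (0.6363963, -0.9192391, 0.0707107, -0.9192391)
q + ½dt·q⊗(0,ω), renormalized = (0.0317, -0.7511, 0.0035, 0.6594)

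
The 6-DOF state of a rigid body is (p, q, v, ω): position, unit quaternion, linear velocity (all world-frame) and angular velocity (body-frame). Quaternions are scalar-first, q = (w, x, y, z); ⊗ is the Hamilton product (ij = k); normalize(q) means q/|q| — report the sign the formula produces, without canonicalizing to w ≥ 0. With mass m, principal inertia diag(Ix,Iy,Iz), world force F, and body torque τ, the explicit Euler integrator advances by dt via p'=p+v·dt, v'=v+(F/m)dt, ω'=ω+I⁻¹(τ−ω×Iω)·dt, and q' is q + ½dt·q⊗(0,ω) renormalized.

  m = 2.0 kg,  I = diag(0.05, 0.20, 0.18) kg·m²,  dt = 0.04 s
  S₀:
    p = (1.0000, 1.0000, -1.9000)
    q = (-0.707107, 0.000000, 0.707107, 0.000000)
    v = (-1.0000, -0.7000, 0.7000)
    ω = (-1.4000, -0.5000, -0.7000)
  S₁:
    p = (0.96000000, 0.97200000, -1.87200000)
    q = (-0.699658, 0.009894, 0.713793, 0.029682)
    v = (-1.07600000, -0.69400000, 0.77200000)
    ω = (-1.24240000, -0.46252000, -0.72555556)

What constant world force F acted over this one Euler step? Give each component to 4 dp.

v₁ − v₀ = (-0.07600000, 0.00600000, 0.07200000)
m·(v₁−v₀)/dt = (-3.8000, 0.3000, 3.6000)

F = (-3.8000, 0.3000, 3.6000)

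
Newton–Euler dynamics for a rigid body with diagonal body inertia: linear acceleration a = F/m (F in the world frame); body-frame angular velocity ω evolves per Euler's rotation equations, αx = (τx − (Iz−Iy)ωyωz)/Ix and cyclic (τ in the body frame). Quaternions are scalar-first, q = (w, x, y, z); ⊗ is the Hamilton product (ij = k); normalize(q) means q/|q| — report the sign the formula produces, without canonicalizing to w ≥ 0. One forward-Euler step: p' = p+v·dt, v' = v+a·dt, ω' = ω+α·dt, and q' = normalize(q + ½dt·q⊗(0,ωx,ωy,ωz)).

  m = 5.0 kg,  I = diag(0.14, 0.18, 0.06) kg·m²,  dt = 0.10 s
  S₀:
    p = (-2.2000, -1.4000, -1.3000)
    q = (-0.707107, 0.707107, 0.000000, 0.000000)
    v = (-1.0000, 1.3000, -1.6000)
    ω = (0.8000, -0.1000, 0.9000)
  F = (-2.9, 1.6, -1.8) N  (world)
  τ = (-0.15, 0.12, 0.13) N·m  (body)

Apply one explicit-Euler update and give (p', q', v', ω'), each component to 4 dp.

gyro term ω×Iω = (0.0108, 0.0576, -0.0032)
angular accel α = (-1.1486, 0.3467, 2.2200)
ω' = ω + α·dt = (0.6851, -0.0653, 1.1220)
2q̇ = q⊗(0,ω) = (-0.5656856, -0.5656856, -0.5656856, -0.7071070)
updated quaternion q' = (-0.7341, 0.6776, -0.0282, -0.0353)
linear accel F/m = (-0.5800, 0.3200, -0.3600)
new position p' = (-2.3000, -1.2700, -1.4600)
new velocity v' = (-1.0580, 1.3320, -1.6360)

p' = (-2.3000, -1.2700, -1.4600)
q' = (-0.7341, 0.6776, -0.0282, -0.0353)
v' = (-1.0580, 1.3320, -1.6360)
ω' = (0.6851, -0.0653, 1.1220)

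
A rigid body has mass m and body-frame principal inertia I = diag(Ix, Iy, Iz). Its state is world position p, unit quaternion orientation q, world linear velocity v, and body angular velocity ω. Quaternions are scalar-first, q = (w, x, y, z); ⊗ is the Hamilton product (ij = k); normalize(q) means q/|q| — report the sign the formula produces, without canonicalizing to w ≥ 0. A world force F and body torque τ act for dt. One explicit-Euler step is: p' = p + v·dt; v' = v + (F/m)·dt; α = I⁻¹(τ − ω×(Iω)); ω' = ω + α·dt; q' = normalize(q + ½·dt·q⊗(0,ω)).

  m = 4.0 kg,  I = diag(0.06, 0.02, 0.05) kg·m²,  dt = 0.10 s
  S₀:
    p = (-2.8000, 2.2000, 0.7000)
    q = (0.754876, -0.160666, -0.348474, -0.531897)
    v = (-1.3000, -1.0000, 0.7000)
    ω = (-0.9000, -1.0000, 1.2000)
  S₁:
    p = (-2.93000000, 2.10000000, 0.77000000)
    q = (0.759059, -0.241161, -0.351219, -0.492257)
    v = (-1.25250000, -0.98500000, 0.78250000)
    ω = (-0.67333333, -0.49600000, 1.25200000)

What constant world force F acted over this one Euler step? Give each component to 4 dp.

F = (1.9000, 0.6000, 3.3000)

Δv = v₁−v₀ = (0.04750000, 0.01500000, 0.08250000)
m·(v₁−v₀)/dt = (1.9000, 0.6000, 3.3000)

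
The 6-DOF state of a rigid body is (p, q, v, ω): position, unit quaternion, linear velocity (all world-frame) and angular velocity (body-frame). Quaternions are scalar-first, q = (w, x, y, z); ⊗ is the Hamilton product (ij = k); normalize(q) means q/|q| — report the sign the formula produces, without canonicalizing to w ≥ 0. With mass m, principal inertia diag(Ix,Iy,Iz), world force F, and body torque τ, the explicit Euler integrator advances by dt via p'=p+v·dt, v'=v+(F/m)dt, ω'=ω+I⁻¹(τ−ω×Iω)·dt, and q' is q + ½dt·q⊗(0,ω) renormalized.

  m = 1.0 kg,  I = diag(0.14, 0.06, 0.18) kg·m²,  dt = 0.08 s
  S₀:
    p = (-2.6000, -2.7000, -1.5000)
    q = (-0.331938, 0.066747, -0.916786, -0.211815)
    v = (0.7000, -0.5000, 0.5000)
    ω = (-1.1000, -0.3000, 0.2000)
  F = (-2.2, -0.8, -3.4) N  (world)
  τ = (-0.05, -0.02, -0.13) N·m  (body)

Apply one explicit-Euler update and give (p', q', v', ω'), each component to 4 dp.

p' = (-2.5440, -2.7400, -1.4600)
q' = (-0.3379, 0.0714, -0.9030, -0.2553)
v' = (0.5240, -0.5640, 0.2280)
ω' = (-1.1245, -0.3384, 0.1540)

new position p' = (-2.5440, -2.7400, -1.4600)
new velocity v' = (0.5240, -0.5640, 0.2280)
gyro term ω×Iω = (-0.0072, 0.0088, -0.0264)
angular accel α = (-0.3057, -0.4800, -0.5756)
new body rate ω' = (-1.1245, -0.3384, 0.1540)
2q̇ = q⊗(0,ω) = (-0.1592511, 0.1182301, 0.3192285, -1.0948763)
updated quaternion q' = (-0.3379, 0.0714, -0.9030, -0.2553)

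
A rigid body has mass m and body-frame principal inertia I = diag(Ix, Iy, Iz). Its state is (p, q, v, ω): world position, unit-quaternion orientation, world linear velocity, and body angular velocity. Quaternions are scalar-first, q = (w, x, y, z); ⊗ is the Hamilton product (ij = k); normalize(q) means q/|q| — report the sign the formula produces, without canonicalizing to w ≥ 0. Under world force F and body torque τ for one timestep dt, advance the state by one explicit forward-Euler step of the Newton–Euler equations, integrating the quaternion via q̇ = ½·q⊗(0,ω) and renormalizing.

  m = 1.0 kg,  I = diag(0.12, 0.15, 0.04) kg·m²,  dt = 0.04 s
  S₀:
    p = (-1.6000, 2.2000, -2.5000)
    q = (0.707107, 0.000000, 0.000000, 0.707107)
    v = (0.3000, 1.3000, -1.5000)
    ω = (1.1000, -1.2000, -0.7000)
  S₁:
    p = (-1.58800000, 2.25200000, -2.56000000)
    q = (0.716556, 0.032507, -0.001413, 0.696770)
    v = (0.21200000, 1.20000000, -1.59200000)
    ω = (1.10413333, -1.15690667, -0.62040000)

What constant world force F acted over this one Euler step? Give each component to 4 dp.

F = (-2.2000, -2.5000, -2.3000)

velocity change Δv = (-0.08800000, -0.10000000, -0.09200000)
applied force F = (-2.2000, -2.5000, -2.3000)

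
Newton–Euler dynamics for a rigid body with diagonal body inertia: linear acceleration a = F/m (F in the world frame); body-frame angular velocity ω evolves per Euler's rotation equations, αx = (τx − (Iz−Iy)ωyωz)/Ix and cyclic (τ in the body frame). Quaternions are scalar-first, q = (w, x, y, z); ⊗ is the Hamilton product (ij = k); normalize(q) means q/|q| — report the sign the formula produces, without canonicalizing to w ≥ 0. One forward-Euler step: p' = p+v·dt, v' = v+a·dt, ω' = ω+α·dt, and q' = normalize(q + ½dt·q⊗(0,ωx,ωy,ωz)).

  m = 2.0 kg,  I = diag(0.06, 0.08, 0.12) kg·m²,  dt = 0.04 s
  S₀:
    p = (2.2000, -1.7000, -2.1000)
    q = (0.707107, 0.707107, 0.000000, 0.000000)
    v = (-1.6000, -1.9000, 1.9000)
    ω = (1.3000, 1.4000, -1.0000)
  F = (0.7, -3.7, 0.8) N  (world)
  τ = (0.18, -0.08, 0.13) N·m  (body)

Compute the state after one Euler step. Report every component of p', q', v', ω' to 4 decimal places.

ω×(Iω) gyroscopic = (-0.0560, 0.0780, 0.0364)
α = I⁻¹(τ − ω×Iω) = (3.9333, -1.9750, 0.7800)
ω' = ω + α·dt = (1.4573, 1.3210, -0.9688)
Hamilton product q⊗(0,ω) = (-0.9192391, 0.9192391, 1.6970568, 0.2828428)
updated quaternion q' = (0.6881, 0.7248, 0.0339, 0.0057)
linear accel F/m = (0.3500, -1.8500, 0.4000)
new position p' = (2.1360, -1.7760, -2.0240)
v + (F/m)dt = (-1.5860, -1.9740, 1.9160)

p' = (2.1360, -1.7760, -2.0240)
q' = (0.6881, 0.7248, 0.0339, 0.0057)
v' = (-1.5860, -1.9740, 1.9160)
ω' = (1.4573, 1.3210, -0.9688)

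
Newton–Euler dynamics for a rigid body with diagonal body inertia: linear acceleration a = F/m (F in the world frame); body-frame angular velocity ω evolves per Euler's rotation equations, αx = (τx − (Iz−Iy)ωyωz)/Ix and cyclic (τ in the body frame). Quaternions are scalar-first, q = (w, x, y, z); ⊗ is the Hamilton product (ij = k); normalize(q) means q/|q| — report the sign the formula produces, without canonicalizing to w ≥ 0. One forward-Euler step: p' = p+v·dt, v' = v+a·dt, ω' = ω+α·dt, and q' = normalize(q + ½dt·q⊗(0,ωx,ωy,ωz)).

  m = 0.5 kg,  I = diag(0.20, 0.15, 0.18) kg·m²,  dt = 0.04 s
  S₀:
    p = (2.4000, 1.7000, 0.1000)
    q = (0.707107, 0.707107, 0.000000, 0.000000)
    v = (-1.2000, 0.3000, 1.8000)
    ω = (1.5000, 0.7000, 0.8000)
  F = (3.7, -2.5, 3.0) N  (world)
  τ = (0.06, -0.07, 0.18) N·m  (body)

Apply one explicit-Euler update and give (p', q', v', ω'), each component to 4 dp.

p' = (2.3520, 1.7120, 0.1720)
q' = (0.6854, 0.7278, -0.0014, 0.0212)
v' = (-0.9040, 0.1000, 2.0400)
ω' = (1.5086, 0.6749, 0.8517)

precession coupling ω×(Iω) = (0.0168, 0.0240, -0.0525)
angular accel α = (0.2160, -0.6267, 1.2917)
ω' = ω + α·dt = (1.5086, 0.6749, 0.8517)
2q̇ = q⊗(0,ω) = (-1.0606605, 1.0606605, -0.0707107, 1.0606605)
q' = normalize(q + ½dt·q⊗(0,ω)) = (0.6854, 0.7278, -0.0014, 0.0212)
p' = p + v·dt = (2.3520, 1.7120, 0.1720)
new velocity v' = (-0.9040, 0.1000, 2.0400)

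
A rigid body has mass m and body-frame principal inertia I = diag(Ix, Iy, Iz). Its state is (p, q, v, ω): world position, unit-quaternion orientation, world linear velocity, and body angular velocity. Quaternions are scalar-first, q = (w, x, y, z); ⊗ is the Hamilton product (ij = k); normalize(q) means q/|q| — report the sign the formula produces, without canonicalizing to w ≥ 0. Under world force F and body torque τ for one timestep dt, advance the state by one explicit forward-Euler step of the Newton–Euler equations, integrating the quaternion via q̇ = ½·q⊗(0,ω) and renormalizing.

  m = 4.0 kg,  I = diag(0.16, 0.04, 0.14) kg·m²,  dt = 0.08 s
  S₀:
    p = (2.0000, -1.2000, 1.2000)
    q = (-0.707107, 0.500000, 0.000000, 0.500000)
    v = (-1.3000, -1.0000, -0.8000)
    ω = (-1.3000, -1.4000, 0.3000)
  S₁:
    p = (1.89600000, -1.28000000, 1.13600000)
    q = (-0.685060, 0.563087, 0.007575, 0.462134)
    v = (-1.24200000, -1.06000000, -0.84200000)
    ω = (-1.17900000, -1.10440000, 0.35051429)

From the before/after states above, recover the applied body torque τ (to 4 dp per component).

τ = (0.2000, 0.1400, -0.1300)

ω₁ − ω₀ = (0.12100000, 0.29560000, 0.05051429)
I·α + gyro = (0.2000, 0.1400, -0.1300)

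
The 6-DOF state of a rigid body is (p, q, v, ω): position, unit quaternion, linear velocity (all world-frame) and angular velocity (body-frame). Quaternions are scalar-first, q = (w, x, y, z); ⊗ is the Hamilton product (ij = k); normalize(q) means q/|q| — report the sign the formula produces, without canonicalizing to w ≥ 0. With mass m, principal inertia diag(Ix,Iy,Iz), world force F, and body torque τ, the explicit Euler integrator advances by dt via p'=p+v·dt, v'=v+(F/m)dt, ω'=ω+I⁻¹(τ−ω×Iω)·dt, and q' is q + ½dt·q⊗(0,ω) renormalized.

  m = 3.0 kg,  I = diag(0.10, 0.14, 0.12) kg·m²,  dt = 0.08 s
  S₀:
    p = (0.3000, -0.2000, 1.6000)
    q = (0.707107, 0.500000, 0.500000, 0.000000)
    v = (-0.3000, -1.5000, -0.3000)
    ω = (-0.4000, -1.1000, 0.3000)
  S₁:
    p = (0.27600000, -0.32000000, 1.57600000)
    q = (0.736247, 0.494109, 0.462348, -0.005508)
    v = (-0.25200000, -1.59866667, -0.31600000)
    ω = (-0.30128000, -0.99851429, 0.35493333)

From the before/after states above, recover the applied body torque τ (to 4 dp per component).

rate change Δω = (0.09872000, 0.10148571, 0.05493333)
τ = I·(Δω/dt) + ω₀×(Iω₀) = (0.1300, 0.1800, 0.1000)

τ = (0.1300, 0.1800, 0.1000)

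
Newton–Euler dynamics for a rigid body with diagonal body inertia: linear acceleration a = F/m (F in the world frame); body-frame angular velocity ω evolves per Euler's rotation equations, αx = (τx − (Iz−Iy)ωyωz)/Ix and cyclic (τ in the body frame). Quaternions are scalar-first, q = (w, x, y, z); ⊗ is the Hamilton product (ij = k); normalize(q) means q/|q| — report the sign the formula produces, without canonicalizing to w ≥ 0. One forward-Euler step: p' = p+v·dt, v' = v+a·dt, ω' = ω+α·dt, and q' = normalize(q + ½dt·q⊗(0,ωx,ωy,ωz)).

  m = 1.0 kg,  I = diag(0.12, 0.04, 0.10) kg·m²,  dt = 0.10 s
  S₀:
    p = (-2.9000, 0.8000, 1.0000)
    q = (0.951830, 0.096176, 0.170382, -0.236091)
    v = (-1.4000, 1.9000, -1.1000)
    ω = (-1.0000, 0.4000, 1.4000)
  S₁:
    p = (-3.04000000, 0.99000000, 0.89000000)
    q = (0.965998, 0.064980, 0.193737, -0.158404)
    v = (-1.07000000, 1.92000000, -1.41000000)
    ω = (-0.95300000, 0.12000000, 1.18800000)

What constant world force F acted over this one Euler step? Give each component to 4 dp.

F = (3.3000, 0.2000, -3.1000)

v₁ − v₀ = (0.33000000, 0.02000000, -0.31000000)
F = m·Δv/dt = (3.3000, 0.2000, -3.1000)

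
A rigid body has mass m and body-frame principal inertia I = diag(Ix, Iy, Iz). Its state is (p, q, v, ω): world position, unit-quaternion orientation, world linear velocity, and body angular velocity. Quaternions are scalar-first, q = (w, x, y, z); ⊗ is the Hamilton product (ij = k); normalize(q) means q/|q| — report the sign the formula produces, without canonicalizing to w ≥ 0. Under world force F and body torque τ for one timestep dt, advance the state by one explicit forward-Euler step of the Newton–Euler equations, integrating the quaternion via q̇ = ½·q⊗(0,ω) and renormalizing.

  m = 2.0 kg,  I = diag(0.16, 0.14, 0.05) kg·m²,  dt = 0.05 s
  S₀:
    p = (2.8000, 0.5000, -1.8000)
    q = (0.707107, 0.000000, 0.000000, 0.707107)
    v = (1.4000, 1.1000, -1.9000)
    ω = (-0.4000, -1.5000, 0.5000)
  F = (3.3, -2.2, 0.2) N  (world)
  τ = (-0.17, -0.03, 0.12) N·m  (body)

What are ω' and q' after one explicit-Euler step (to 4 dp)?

ω' = (-0.4742, -1.5029, 0.6320)
q' = (0.6977, 0.0194, -0.0336, 0.7154)

angular accel α = (-1.4844, -0.0571, 2.6400)
ω + α·dt = (-0.4742, -1.5029, 0.6320)
2q̇ = q⊗(0,ω) = (-0.3535535, 0.7778177, -1.3435033, 0.3535535)
q' = normalize(q + ½dt·q⊗(0,ω)) = (0.6977, 0.0194, -0.0336, 0.7154)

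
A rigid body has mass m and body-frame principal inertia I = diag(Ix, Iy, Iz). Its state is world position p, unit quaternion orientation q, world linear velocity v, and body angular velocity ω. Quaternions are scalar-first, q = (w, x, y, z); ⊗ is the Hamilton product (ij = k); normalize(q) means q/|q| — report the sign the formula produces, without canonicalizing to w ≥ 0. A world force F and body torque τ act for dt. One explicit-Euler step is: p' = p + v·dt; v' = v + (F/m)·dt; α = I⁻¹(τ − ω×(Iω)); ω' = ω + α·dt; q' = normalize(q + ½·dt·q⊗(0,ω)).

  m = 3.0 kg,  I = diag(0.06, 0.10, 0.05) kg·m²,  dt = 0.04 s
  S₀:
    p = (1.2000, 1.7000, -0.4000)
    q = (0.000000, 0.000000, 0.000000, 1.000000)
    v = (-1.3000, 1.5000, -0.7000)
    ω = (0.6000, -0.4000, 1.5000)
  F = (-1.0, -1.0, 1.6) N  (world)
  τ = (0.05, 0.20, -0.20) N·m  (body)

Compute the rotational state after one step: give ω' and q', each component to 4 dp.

gyro term ω×Iω = (0.0300, 0.0090, -0.0096)
(τ − ω×Iω)/I = (0.3333, 1.9100, -3.8080)
new body rate ω' = (0.6133, -0.3236, 1.3477)
Hamilton product q⊗(0,ω) = (-1.5000000, 0.4000000, 0.6000000, 0.0000000)
updated quaternion q' = (-0.0300, 0.0080, 0.0120, 0.9994)

ω' = (0.6133, -0.3236, 1.3477)
q' = (-0.0300, 0.0080, 0.0120, 0.9994)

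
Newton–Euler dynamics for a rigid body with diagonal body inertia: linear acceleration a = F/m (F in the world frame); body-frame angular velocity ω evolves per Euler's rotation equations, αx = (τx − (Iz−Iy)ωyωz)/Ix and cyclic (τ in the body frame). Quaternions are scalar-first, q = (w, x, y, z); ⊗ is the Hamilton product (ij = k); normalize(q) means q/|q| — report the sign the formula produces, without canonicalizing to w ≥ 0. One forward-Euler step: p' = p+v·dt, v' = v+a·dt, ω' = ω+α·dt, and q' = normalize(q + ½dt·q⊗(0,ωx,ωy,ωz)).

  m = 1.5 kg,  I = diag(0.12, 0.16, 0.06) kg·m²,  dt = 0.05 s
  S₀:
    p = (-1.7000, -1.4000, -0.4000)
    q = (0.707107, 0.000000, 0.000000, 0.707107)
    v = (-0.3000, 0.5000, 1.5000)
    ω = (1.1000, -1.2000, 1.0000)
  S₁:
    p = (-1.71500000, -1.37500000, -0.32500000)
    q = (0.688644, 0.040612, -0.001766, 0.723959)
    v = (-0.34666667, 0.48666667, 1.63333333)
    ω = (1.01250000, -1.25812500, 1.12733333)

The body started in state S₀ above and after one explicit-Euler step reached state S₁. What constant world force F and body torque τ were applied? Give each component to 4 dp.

rate change Δω = (-0.08750000, -0.05812500, 0.12733333)
τ = I·(Δω/dt) + ω₀×(Iω₀) = (-0.0900, -0.1200, 0.1000)
velocity change Δv = (-0.04666667, -0.01333333, 0.13333333)
F = m·Δv/dt = (-1.4000, -0.4000, 4.0000)

F = (-1.4000, -0.4000, 4.0000)
τ = (-0.0900, -0.1200, 0.1000)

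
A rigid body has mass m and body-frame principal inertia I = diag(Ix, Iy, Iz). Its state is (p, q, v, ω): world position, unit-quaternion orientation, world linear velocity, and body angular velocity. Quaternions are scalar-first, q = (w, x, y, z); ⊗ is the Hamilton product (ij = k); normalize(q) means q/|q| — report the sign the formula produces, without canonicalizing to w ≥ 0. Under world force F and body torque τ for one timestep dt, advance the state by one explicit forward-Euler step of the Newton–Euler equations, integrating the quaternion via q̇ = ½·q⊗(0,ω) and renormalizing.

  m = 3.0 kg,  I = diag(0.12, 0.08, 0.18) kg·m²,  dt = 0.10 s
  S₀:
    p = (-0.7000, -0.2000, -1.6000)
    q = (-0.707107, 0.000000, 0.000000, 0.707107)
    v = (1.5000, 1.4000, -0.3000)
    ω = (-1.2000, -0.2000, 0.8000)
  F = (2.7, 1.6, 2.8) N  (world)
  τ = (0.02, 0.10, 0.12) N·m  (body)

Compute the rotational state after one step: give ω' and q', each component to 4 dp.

gyro term ω×Iω = (-0.0160, 0.0576, -0.0096)
α = I⁻¹(τ − ω×Iω) = (0.3000, 0.5300, 0.7200)
new body rate ω' = (-1.1700, -0.1470, 0.8720)
2q̇ = q⊗(0,ω) = (-0.5656856, 0.9899498, -0.7071070, -0.5656856)
updated quaternion q' = (-0.7334, 0.0494, -0.0353, 0.6770)

ω' = (-1.1700, -0.1470, 0.8720)
q' = (-0.7334, 0.0494, -0.0353, 0.6770)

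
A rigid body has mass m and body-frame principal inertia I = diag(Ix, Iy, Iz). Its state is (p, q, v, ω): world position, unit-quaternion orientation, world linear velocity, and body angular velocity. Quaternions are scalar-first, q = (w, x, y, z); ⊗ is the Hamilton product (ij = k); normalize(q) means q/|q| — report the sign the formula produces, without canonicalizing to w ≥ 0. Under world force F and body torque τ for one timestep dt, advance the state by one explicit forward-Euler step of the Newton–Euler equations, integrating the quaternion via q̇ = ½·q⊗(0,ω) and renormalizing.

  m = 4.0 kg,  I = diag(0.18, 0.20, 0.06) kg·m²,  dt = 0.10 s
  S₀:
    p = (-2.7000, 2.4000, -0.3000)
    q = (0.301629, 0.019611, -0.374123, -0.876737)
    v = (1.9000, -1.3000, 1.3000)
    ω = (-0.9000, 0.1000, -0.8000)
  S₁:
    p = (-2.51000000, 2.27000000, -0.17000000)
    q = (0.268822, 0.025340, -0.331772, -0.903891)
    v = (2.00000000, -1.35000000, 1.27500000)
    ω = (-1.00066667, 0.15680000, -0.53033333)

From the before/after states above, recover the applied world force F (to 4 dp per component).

velocity change Δv = (0.10000000, -0.05000000, -0.02500000)
m·(v₁−v₀)/dt = (4.0000, -2.0000, -1.0000)

F = (4.0000, -2.0000, -1.0000)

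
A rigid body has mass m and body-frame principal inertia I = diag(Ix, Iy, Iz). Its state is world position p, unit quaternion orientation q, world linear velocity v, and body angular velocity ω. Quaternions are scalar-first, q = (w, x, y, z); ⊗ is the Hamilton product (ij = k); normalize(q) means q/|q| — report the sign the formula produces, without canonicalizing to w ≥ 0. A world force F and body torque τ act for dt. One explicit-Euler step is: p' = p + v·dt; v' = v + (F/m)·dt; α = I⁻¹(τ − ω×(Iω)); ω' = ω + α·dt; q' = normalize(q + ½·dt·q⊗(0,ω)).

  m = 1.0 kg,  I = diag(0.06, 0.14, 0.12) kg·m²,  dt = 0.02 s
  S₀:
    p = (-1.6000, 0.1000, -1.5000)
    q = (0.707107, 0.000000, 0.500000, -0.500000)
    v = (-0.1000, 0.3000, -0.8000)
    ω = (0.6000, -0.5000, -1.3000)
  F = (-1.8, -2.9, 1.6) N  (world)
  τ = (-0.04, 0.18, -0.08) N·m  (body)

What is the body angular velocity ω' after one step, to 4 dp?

ω×(Iω) gyroscopic = (-0.0130, 0.0468, -0.0240)
α = I⁻¹(τ − ω×Iω) = (-0.4500, 0.9514, -0.4667)
ω' = ω + α·dt = (0.5910, -0.4810, -1.3093)

ω' = (0.5910, -0.4810, -1.3093)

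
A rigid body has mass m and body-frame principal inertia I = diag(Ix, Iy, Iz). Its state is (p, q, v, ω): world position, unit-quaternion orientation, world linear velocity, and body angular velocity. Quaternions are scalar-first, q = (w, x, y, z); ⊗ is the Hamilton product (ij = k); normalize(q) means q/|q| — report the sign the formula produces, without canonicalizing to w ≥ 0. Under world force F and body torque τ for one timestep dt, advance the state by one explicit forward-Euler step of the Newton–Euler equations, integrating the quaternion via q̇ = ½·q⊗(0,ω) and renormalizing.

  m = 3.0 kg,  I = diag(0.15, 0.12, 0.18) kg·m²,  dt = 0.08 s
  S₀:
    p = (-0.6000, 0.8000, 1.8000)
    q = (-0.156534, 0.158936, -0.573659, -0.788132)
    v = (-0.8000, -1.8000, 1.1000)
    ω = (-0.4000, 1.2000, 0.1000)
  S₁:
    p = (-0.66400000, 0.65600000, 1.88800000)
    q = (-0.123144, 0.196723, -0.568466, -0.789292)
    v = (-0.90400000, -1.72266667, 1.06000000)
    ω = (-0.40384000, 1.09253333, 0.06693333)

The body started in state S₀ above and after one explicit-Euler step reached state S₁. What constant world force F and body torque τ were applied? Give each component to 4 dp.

F = (-3.9000, 2.9000, -1.5000)
τ = (0.0000, -0.1600, -0.0600)

ω₁ − ω₀ = (-0.00384000, -0.10746667, -0.03306667)
precession coupling = (0.0072, 0.0012, 0.0144)
applied torque τ = (0.0000, -0.1600, -0.0600)
velocity change Δv = (-0.10400000, 0.07733333, -0.04000000)
applied force F = (-3.9000, 2.9000, -1.5000)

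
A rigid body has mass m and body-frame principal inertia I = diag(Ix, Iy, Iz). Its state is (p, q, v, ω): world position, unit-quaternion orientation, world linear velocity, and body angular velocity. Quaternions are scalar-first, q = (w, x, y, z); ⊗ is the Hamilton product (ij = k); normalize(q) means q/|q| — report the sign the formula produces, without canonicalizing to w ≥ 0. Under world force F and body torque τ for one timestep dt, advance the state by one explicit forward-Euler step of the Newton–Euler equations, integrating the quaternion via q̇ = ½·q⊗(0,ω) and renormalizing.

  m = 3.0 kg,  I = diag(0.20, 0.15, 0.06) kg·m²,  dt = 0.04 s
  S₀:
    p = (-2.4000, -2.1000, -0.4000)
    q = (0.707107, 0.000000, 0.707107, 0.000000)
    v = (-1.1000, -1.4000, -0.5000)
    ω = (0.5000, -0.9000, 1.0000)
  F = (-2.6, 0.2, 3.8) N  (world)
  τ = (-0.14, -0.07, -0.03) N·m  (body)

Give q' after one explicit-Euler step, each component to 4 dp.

q' = (0.7195, 0.0212, 0.6941, 0.0071)

2q̇ = q⊗(0,ω) = (0.6363963, 1.0606605, -0.6363963, 0.3535535)
updated quaternion q' = (0.7195, 0.0212, 0.6941, 0.0071)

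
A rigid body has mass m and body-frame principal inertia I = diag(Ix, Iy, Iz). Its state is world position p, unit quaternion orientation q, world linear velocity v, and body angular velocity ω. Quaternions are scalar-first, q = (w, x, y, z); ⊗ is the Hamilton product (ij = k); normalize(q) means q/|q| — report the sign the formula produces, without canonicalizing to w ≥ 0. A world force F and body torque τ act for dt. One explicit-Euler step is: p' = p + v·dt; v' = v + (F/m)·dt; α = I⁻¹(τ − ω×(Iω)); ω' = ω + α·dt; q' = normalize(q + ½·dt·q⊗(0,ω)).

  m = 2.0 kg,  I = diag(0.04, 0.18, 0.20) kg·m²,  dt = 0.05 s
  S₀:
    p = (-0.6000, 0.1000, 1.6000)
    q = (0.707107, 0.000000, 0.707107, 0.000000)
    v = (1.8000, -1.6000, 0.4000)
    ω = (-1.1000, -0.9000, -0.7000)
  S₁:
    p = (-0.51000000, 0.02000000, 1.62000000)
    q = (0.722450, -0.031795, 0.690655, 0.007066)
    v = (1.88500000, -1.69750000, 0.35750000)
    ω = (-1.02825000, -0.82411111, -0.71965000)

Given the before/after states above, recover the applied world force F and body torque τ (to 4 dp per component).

Δω = ω₁−ω₀ = (0.07175000, 0.07588889, -0.01965000)
precession coupling = (0.0126, -0.1232, 0.1386)
τ = I·(Δω/dt) + ω₀×(Iω₀) = (0.0700, 0.1500, 0.0600)
velocity change Δv = (0.08500000, -0.09750000, -0.04250000)
applied force F = (3.4000, -3.9000, -1.7000)

F = (3.4000, -3.9000, -1.7000)
τ = (0.0700, 0.1500, 0.0600)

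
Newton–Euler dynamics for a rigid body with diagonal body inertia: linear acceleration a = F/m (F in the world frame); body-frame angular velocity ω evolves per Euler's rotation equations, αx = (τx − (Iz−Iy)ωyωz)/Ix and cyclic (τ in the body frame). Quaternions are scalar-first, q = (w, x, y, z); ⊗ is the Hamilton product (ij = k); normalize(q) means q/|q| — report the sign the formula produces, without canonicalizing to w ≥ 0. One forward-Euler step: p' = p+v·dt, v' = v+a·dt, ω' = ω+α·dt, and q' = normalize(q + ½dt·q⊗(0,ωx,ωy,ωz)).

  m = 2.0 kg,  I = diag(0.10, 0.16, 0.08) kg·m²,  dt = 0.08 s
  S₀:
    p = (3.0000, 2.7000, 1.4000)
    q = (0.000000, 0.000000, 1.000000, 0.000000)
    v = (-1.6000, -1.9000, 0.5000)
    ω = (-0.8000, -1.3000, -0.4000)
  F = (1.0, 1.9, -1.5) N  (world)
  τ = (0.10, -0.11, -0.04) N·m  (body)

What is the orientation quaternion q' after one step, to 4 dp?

Hamilton product q⊗(0,ω) = (1.3000000, -0.4000000, 0.0000000, 0.8000000)
q' = normalize(q + ½dt·q⊗(0,ω)) = (0.0519, -0.0160, 0.9980, 0.0319)

q' = (0.0519, -0.0160, 0.9980, 0.0319)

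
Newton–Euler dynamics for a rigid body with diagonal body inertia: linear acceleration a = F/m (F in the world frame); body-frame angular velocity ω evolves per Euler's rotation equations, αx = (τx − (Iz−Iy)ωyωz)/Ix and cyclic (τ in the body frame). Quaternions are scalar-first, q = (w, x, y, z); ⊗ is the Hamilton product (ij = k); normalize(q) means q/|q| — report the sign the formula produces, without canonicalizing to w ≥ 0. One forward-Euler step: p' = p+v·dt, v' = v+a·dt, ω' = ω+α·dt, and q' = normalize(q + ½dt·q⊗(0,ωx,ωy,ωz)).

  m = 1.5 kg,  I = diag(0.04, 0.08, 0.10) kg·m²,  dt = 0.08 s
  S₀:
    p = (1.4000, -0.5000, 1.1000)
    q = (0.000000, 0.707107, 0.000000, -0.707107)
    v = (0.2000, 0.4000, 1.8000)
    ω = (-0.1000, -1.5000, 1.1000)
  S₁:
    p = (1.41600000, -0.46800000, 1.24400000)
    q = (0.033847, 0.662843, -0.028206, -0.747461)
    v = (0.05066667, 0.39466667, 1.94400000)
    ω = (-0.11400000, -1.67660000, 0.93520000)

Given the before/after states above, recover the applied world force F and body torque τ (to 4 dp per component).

Δω = ω₁−ω₀ = (-0.01400000, -0.17660000, -0.16480000)
I·α + gyro = (-0.0400, -0.1700, -0.2000)
v₁ − v₀ = (-0.14933333, -0.00533333, 0.14400000)
applied force F = (-2.8000, -0.1000, 2.7000)

F = (-2.8000, -0.1000, 2.7000)
τ = (-0.0400, -0.1700, -0.2000)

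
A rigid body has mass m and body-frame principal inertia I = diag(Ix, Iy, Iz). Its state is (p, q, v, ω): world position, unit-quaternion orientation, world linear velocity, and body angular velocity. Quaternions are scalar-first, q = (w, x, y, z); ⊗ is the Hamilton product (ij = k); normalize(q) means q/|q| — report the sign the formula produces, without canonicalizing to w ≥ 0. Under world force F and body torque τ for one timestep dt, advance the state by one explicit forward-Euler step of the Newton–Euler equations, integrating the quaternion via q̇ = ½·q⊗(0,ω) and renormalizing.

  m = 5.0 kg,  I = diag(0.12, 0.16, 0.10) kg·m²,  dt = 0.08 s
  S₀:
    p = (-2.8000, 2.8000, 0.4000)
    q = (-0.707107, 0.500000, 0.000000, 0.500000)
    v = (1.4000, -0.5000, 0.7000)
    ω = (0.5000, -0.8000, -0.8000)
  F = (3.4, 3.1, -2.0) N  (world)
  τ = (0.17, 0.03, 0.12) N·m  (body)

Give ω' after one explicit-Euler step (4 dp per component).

ω' = (0.6389, -0.7810, -0.6912)

gyro term ω×Iω = (-0.0384, -0.0080, -0.0160)
(τ − ω×Iω)/I = (1.7367, 0.2375, 1.3600)
ω' = ω + α·dt = (0.6389, -0.7810, -0.6912)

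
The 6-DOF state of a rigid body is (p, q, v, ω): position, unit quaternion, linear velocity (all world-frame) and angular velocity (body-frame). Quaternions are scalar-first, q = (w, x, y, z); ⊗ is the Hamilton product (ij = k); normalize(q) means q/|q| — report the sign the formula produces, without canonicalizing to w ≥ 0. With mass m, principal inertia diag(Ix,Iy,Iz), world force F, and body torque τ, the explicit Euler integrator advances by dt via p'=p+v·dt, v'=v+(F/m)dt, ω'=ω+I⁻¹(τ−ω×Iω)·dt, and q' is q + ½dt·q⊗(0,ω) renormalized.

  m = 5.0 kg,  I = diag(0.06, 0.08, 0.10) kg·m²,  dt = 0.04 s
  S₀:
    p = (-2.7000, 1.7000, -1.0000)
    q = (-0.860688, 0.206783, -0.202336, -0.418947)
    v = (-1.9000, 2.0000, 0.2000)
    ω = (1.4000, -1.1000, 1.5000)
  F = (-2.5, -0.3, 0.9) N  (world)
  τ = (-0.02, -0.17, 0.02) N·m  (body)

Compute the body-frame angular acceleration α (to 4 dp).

gyro term ω×Iω = (-0.0330, -0.0840, -0.0308)
angular accel α = (0.2167, -1.0750, 0.5080)

α = (0.2167, -1.0750, 0.5080)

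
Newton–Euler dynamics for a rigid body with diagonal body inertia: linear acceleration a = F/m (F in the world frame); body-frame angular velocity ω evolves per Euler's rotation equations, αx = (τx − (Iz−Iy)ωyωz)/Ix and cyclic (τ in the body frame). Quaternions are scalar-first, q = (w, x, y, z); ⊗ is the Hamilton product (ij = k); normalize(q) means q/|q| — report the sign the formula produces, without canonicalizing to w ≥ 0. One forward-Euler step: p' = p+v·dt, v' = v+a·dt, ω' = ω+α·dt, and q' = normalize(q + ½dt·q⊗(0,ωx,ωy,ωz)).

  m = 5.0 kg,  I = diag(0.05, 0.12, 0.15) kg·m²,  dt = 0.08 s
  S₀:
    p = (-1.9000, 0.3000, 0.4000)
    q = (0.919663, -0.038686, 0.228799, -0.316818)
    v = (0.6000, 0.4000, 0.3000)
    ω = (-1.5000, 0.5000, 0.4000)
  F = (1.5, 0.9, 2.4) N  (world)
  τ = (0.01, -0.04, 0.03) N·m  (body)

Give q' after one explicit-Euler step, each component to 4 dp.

q⊗(0,ω) = (-0.0457013, -1.1295659, 0.9505329, 0.6917207)
q + ½dt·q⊗(0,ω), renormalized = (0.9159, -0.0837, 0.2663, -0.2885)

q' = (0.9159, -0.0837, 0.2663, -0.2885)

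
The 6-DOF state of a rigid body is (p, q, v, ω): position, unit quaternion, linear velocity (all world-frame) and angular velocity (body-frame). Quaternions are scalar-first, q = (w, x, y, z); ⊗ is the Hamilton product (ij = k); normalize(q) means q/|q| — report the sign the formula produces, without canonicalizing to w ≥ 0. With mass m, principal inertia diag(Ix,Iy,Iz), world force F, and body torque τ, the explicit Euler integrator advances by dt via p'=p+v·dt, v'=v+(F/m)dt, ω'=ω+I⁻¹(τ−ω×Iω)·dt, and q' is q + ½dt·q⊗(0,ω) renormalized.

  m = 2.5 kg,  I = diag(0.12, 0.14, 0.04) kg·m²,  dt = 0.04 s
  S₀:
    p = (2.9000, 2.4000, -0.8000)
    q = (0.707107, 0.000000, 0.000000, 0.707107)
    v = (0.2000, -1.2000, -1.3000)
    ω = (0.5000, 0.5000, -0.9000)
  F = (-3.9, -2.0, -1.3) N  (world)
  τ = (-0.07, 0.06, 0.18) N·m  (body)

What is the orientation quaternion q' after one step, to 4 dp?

q⊗(0,ω) = (0.6363963, 0.0000000, 0.7071070, -0.6363963)
q' = normalize(q + ½dt·q⊗(0,ω)) = (0.7196, 0.0000, 0.0141, 0.6942)

q' = (0.7196, 0.0000, 0.0141, 0.6942)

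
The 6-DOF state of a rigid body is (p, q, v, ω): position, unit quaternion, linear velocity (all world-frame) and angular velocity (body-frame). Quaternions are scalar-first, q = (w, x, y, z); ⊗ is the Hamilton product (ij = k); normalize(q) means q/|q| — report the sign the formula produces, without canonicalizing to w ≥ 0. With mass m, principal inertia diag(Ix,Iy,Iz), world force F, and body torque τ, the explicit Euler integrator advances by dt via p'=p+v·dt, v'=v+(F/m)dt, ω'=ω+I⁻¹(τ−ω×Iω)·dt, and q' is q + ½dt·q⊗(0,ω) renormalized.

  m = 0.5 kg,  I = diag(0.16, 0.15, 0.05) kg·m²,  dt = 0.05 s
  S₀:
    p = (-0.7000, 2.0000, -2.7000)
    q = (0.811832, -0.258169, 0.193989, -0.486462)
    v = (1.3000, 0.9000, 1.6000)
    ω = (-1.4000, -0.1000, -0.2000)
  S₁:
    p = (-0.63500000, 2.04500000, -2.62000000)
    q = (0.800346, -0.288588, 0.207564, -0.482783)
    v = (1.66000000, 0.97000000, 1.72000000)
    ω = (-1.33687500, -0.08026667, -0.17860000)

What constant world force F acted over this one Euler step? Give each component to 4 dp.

v₁ − v₀ = (0.36000000, 0.07000000, 0.12000000)
m·(v₁−v₀)/dt = (3.6000, 0.7000, 1.2000)

F = (3.6000, 0.7000, 1.2000)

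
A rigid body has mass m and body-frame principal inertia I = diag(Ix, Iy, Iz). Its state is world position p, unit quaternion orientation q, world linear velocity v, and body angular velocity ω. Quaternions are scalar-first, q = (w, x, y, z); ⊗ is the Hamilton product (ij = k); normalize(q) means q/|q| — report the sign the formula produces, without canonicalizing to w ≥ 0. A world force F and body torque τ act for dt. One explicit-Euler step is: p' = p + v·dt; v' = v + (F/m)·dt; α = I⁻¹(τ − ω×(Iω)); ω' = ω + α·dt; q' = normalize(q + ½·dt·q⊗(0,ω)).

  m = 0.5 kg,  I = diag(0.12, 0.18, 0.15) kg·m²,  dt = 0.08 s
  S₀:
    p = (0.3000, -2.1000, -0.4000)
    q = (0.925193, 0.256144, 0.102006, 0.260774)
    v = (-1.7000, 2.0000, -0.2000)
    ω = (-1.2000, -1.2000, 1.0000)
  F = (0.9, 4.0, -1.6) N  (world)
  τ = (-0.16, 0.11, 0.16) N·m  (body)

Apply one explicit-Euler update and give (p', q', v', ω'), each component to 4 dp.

gyro term ω×Iω = (0.0360, 0.0360, 0.0864)
(τ − ω×Iω)/I = (-1.6333, 0.4111, 0.4907)
ω' = ω + α·dt = (-1.3307, -1.1671, 1.0393)
Hamilton product q⊗(0,ω) = (0.1690060, -0.6952968, -1.6793044, 0.7402274)
q' = normalize(q + ½dt·q⊗(0,ω)) = (0.9291, 0.2276, 0.0347, 0.2895)
p + v·dt = (0.1640, -1.9400, -0.4160)
v' = v + a·dt = (-1.5560, 2.6400, -0.4560)

p' = (0.1640, -1.9400, -0.4160)
q' = (0.9291, 0.2276, 0.0347, 0.2895)
v' = (-1.5560, 2.6400, -0.4560)
ω' = (-1.3307, -1.1671, 1.0393)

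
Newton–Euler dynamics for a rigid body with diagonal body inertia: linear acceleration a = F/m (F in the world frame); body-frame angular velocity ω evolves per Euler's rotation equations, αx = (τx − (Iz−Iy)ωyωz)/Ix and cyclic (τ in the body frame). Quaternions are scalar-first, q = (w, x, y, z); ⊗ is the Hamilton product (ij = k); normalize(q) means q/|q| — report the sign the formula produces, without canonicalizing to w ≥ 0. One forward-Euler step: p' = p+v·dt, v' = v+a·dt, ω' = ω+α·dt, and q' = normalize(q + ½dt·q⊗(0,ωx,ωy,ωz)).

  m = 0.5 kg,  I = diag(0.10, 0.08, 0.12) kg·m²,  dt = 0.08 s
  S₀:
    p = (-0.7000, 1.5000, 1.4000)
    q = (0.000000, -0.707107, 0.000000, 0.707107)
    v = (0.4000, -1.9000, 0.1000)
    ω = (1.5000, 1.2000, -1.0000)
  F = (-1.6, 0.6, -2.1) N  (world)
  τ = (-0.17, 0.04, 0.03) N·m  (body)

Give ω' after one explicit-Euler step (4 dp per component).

ω' = (1.4024, 1.2100, -0.9560)

angular accel α = (-1.2200, 0.1250, 0.5500)
ω' = ω + α·dt = (1.4024, 1.2100, -0.9560)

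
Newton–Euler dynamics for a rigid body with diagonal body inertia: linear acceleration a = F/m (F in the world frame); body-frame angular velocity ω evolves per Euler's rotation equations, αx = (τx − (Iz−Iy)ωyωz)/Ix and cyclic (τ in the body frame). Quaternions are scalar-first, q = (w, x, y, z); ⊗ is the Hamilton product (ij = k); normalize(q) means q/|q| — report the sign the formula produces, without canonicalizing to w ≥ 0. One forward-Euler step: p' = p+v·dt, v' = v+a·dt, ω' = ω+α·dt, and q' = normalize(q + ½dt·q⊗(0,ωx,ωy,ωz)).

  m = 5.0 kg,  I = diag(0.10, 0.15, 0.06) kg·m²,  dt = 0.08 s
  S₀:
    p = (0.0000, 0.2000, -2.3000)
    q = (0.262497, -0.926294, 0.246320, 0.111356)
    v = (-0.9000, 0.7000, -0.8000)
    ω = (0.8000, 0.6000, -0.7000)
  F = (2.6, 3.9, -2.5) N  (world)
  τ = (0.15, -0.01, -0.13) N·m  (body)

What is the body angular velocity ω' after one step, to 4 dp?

ω' = (0.8898, 0.6066, -0.9053)

angular accel α = (1.1220, 0.0827, -2.5667)
ω + α·dt = (0.8898, 0.6066, -0.9053)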